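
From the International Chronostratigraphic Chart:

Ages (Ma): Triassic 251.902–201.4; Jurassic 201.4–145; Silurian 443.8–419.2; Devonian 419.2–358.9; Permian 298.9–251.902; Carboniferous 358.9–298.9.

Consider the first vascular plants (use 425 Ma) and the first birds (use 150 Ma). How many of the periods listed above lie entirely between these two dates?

4

The older date is 425 Ma and the younger is 150 Ma.
Periods with start < 425 and end > 150 Ma: Devonian (419.2–358.9), Carboniferous (358.9–298.9), Permian (298.9–251.902), Triassic (251.902–201.4).
That is 4 complete periods.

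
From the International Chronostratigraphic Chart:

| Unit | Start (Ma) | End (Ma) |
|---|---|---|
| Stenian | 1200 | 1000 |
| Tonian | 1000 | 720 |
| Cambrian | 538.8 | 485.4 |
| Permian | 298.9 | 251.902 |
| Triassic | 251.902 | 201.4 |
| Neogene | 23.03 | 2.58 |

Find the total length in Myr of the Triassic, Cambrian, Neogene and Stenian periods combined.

Duration is start − end for each: (251.902 − 201.4) + (538.8 − 485.4) + (23.03 − 2.58) + (1200 − 1000).
That is 50.502 + 53.4 + 20.45 + 200, which totals 324.352 million years.

324.352 million years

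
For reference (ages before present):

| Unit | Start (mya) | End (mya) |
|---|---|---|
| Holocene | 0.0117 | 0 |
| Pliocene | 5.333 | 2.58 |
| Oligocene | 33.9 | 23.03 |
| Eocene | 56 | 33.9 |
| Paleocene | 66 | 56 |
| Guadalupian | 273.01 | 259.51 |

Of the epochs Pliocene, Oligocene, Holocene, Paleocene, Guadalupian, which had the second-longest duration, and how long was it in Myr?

Start − end for each: Pliocene 5.333 − 2.58 = 2.753; Oligocene 33.9 − 23.03 = 10.87; Holocene 0.0117 − 0 = 0.0117; Paleocene 66 − 56 = 10; Guadalupian 273.01 − 259.51 = 13.5.
Ranking these from longest: Guadalupian > Oligocene > Paleocene > Pliocene > Holocene.
Position 2 in that ranking is Oligocene, which lasted 10.87 Myr.

Oligocene, 10.87 million years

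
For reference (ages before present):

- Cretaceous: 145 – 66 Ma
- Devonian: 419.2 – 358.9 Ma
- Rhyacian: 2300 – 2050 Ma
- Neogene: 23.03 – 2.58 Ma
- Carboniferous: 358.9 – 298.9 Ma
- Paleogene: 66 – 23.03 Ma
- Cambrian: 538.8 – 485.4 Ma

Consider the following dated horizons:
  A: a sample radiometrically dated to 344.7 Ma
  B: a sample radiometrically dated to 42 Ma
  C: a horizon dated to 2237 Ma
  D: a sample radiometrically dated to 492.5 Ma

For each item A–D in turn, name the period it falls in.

A — Carboniferous; B — Paleogene; C — Rhyacian; D — Cambrian

Match each age against the start–end ranges in the excerpt: A = 344.7 Ma → Carboniferous (358.9–298.9); B = 42 Ma → Paleogene (66–23.03); C = 2237 Ma → Rhyacian (2300–2050); D = 492.5 Ma → Cambrian (538.8–485.4).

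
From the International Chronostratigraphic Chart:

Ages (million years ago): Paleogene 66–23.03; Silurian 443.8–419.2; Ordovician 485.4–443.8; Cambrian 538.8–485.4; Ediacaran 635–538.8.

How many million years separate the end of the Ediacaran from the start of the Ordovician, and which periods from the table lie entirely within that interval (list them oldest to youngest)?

End of Ediacaran = 538.8 Ma; start of Ordovician = 485.4 Ma.
Gap = 538.8 − 485.4 = 53.4 Myr.
Periods wholly inside 538.8–485.4 Ma: Cambrian (538.8–485.4).

53.4 million years; Cambrian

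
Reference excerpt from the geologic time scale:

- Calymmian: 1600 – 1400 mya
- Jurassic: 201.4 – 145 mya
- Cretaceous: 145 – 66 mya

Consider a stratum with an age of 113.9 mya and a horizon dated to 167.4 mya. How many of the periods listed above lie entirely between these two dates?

Checking each listed span, none has both start < 167.4 Ma and end > 113.9 Ma — every period straddles one of the two dates or lies outside them — so the count is 0.

0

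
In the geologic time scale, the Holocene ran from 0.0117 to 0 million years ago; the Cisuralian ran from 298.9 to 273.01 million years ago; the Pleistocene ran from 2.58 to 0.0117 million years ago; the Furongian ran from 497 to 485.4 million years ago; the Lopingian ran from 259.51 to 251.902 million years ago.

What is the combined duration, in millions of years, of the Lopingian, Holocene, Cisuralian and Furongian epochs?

45.1097 million years

Duration is start − end for each: (259.51 − 251.902) + (0.0117 − 0) + (298.9 − 273.01) + (497 − 485.4).
That is 7.608 + 0.0117 + 25.89 + 11.6, which totals 45.1097 million years.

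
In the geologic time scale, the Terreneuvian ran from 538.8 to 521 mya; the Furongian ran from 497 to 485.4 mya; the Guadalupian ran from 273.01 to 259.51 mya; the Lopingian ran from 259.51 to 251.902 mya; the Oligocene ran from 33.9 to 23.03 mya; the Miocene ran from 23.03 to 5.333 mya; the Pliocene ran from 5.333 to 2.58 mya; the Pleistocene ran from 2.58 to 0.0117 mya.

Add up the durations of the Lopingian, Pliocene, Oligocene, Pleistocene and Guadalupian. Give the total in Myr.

Each duration: Lopingian = 7.608; Pliocene = 2.753; Oligocene = 10.87; Pleistocene = 2.5683; Guadalupian = 13.5.
Sum: 7.608 + 2.753 + 10.87 + 2.5683 + 13.5 = 37.2993 Myr.

37.2993 million years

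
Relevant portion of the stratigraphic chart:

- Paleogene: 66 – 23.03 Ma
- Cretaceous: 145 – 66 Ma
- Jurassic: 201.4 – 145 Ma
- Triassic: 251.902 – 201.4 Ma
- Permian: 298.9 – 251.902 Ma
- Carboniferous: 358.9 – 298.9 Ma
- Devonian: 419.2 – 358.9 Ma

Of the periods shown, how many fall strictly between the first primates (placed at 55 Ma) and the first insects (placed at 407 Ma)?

5

The older date is 407 Ma and the younger is 55 Ma.
Periods with start < 407 and end > 55 Ma: Carboniferous (358.9–298.9), Permian (298.9–251.902), Triassic (251.902–201.4), Jurassic (201.4–145), Cretaceous (145–66).
That is 5 complete periods.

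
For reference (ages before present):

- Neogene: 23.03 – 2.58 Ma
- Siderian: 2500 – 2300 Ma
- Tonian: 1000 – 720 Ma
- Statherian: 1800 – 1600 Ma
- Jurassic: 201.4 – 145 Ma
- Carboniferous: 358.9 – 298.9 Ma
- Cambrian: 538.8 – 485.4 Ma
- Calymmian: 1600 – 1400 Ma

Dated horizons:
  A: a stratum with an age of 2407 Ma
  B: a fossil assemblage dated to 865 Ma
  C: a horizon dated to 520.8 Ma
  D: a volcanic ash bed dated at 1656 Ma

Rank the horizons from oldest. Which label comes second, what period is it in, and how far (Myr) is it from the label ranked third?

D, in the Statherian; 791 million years to B

Sorted oldest-first by Ma: A (2407), D (1656), B (865), C (520.8).
The second oldest is D at 1656 Ma, which lies in 1800–1600 Ma: the Statherian.
The third oldest is B at 865 Ma; separation = |1656 − 865| = 791 Myr.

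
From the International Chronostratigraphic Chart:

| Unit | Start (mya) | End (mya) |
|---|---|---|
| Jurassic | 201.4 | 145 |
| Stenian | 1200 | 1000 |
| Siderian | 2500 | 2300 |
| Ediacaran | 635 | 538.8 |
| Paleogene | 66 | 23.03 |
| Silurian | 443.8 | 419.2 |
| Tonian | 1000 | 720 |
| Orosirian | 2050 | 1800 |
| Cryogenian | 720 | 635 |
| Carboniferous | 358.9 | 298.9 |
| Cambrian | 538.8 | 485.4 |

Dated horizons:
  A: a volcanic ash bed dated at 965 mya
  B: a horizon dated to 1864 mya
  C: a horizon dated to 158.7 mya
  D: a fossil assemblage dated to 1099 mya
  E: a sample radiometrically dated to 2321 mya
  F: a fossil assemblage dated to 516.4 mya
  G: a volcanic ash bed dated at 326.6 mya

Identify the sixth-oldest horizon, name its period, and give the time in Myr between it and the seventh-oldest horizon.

Larger Ma means older, so oldest first: E 2321 > B 1864 > D 1099 > A 965 > F 516.4 > G 326.6 > C 158.7.
Counting 6 along gives G (326.6 Ma); the excerpt puts that inside the Carboniferous, 358.9–298.9 Ma.
Next in line is C (158.7 Ma), and 326.6 − 158.7 = 167.9 Myr.

G, in the Carboniferous; 167.9 million years to C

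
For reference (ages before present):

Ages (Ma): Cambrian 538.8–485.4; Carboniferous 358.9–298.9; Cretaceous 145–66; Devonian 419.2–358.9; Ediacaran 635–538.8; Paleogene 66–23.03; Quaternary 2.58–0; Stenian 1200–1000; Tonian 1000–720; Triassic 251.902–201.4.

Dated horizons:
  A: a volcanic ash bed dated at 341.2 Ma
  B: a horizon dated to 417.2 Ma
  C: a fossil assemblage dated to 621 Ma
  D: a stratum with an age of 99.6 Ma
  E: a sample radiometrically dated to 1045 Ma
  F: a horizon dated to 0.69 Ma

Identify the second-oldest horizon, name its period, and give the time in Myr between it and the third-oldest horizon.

Larger Ma means older, so oldest first: E 1045 > C 621 > B 417.2 > A 341.2 > D 99.6 > F 0.69.
Counting 2 along gives C (621 Ma); the excerpt puts that inside the Ediacaran, 635–538.8 Ma.
Next in line is B (417.2 Ma), and 621 − 417.2 = 203.8 Myr.

C, in the Ediacaran; 203.8 million years to B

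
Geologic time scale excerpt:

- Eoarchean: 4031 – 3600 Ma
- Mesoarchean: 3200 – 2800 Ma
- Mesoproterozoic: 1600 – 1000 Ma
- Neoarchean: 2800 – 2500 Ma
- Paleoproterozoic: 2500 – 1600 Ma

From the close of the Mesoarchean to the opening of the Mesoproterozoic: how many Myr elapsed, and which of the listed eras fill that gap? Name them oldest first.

1200 million years; Neoarchean, Paleoproterozoic

End of Mesoarchean = 2800 Ma; start of Mesoproterozoic = 1600 Ma.
Gap = 2800 − 1600 = 1200 Myr.
Eras wholly inside 2800–1600 Ma: Neoarchean (2800–2500), Paleoproterozoic (2500–1600).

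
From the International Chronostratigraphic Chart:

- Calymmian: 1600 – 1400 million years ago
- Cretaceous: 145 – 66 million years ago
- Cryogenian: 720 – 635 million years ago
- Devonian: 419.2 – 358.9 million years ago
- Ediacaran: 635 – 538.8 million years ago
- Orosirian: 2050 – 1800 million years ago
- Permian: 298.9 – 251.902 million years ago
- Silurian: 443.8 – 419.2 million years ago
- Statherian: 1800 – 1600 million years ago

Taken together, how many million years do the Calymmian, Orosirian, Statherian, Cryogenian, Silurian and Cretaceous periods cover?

Duration is start − end for each: (1600 − 1400) + (2050 − 1800) + (1800 − 1600) + (720 − 635) + (443.8 − 419.2) + (145 − 66).
That is 200 + 250 + 200 + 85 + 24.6 + 79, which totals 838.6 million years.

838.6 million years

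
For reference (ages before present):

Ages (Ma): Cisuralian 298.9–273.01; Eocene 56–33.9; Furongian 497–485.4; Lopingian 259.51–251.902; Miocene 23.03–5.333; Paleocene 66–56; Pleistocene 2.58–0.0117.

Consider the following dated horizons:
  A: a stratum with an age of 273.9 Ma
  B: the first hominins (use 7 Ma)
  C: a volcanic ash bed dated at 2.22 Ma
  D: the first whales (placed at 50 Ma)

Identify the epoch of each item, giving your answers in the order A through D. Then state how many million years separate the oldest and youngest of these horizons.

A — Cisuralian; B — Miocene; C — Pleistocene; D — Eocene; span 271.68 million years

A: 273.9 Ma lies in 298.9–273.01 Ma, so Cisuralian.
B: 7 Ma lies in 23.03–5.333 Ma, so Miocene.
C: 2.22 Ma lies in 2.58–0.0117 Ma, so Pleistocene.
D: 50 Ma lies in 56–33.9 Ma, so Eocene.
Oldest = 273.9 Ma, youngest = 2.22 Ma → span 271.68 Myr.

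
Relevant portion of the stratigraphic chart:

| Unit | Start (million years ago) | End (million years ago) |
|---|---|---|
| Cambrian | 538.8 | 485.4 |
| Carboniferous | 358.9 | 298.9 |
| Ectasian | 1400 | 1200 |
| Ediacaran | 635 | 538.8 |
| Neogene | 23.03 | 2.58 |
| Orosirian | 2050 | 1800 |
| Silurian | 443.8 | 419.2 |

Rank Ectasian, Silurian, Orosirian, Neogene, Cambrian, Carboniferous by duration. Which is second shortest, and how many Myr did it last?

Start − end for each: Ectasian 1400 − 1200 = 200; Silurian 443.8 − 419.2 = 24.6; Orosirian 2050 − 1800 = 250; Neogene 23.03 − 2.58 = 20.45; Cambrian 538.8 − 485.4 = 53.4; Carboniferous 358.9 − 298.9 = 60.
Ranking these from shortest: Neogene < Silurian < Cambrian < Carboniferous < Ectasian < Orosirian.
Position 2 in that ranking is Silurian, which lasted 24.6 Myr.

Silurian, 24.6 million years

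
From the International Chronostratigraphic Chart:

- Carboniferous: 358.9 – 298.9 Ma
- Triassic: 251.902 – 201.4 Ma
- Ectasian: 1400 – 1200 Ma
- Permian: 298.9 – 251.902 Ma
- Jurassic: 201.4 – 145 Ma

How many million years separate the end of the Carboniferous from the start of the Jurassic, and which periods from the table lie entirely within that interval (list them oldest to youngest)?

End of Carboniferous = 298.9 Ma; start of Jurassic = 201.4 Ma.
Gap = 298.9 − 201.4 = 97.5 Myr.
Periods wholly inside 298.9–201.4 Ma: Permian (298.9–251.902), Triassic (251.902–201.4).

97.5 million years; Permian, Triassic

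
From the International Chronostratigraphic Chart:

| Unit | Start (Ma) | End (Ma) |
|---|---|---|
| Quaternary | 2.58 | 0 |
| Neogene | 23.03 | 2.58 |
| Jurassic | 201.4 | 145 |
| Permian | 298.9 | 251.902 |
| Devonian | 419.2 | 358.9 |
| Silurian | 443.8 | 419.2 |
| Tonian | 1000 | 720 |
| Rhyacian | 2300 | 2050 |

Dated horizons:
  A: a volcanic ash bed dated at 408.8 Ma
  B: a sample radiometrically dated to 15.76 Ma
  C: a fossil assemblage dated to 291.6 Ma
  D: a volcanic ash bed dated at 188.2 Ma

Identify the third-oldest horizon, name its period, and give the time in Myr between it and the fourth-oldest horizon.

Sorted oldest-first by Ma: A (408.8), C (291.6), D (188.2), B (15.76).
The third oldest is D at 188.2 Ma, which lies in 201.4–145 Ma: the Jurassic.
The fourth oldest is B at 15.76 Ma; separation = |188.2 − 15.76| = 172.44 Myr.

D, in the Jurassic; 172.44 million years to B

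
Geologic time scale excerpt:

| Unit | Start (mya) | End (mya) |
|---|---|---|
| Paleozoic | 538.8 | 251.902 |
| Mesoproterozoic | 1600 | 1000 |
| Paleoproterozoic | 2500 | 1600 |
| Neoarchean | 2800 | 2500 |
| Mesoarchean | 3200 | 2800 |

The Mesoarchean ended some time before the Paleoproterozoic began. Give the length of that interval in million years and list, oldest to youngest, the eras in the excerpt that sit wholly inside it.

End of Mesoarchean = 2800 Ma; start of Paleoproterozoic = 2500 Ma.
Gap = 2800 − 2500 = 300 Myr.
Eras wholly inside 2800–2500 Ma: Neoarchean (2800–2500).

300 million years; Neoarchean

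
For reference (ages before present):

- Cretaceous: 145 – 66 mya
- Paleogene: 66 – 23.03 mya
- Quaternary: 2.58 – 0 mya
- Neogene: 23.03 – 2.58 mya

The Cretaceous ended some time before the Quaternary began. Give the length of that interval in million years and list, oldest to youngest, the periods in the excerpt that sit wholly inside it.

End of Cretaceous = 66 Ma; start of Quaternary = 2.58 Ma.
Gap = 66 − 2.58 = 63.42 Myr.
Periods wholly inside 66–2.58 Ma: Paleogene (66–23.03), Neogene (23.03–2.58).

63.42 million years; Paleogene, Neogene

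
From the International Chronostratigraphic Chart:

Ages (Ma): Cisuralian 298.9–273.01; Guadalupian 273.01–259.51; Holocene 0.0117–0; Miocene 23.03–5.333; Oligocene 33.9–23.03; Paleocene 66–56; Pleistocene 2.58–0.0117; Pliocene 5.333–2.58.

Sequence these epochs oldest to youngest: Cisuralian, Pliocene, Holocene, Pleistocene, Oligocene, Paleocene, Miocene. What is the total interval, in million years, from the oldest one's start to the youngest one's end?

From the excerpt: Cisuralian 298.9–273.01; Pliocene 5.333–2.58; Holocene 0.0117–0; Pleistocene 2.58–0.0117; Oligocene 33.9–23.03; Paleocene 66–56; Miocene 23.03–5.333 (Ma).
Larger Ma is earlier, so the oldest is Cisuralian and the youngest is Holocene; oldest to youngest: Cisuralian, Paleocene, Oligocene, Miocene, Pliocene, Pleistocene, Holocene.
Oldest start 298.9 minus youngest end 0 gives 298.9 Myr overall.

Cisuralian → Paleocene → Oligocene → Miocene → Pliocene → Pleistocene → Holocene; total span 298.9 Myr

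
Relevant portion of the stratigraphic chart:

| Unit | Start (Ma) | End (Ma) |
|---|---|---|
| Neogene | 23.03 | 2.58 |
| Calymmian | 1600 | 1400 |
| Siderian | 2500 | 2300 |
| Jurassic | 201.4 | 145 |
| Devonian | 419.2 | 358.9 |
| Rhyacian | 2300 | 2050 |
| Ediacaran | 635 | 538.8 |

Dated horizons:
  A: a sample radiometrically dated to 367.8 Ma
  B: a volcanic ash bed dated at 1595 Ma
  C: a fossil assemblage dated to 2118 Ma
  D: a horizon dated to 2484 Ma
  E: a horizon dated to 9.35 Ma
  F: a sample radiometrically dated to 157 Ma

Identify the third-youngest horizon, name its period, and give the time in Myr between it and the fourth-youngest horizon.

A, in the Devonian; 1227.2 million years to B

Sorted youngest-first by Ma: E (9.35), F (157), A (367.8), B (1595), C (2118), D (2484).
The third youngest is A at 367.8 Ma, which lies in 419.2–358.9 Ma: the Devonian.
The fourth youngest is B at 1595 Ma; separation = |367.8 − 1595| = 1227.2 Myr.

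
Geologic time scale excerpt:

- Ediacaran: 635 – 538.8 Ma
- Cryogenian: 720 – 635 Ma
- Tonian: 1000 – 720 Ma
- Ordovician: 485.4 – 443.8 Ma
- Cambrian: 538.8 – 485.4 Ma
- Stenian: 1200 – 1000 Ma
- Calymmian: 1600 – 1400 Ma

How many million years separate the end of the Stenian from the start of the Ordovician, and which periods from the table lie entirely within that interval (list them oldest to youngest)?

End of Stenian = 1000 Ma; start of Ordovician = 485.4 Ma.
Gap = 1000 − 485.4 = 514.6 Myr.
Periods wholly inside 1000–485.4 Ma: Tonian (1000–720), Cryogenian (720–635), Ediacaran (635–538.8), Cambrian (538.8–485.4).

514.6 million years; Tonian, Cryogenian, Ediacaran, Cambrian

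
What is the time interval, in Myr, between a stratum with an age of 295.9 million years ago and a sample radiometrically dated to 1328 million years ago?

1032.1 million years

1328 − 295.9 = 1032.1 million years.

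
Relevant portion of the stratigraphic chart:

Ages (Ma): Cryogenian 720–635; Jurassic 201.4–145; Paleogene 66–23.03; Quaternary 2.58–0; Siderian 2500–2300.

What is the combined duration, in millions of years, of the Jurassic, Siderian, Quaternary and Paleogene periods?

301.95 million years

Each duration: Jurassic = 56.4; Siderian = 200; Quaternary = 2.58; Paleogene = 42.97.
Sum: 56.4 + 200 + 2.58 + 42.97 = 301.95 Myr.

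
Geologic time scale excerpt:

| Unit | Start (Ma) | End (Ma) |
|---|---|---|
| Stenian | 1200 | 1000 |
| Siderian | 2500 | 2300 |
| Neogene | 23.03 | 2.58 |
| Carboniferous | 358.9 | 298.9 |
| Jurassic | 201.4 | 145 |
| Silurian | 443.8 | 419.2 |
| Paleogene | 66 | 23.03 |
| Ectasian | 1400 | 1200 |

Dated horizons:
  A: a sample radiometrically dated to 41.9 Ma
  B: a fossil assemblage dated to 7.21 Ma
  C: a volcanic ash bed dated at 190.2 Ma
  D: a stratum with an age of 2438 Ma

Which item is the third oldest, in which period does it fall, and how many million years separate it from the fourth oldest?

A, in the Paleogene; 34.69 million years to B

Larger Ma means older, so oldest first: D 2438 > C 190.2 > A 41.9 > B 7.21.
Counting 3 along gives A (41.9 Ma); the excerpt puts that inside the Paleogene, 66–23.03 Ma.
Next in line is B (7.21 Ma), and 41.9 − 7.21 = 34.69 Myr.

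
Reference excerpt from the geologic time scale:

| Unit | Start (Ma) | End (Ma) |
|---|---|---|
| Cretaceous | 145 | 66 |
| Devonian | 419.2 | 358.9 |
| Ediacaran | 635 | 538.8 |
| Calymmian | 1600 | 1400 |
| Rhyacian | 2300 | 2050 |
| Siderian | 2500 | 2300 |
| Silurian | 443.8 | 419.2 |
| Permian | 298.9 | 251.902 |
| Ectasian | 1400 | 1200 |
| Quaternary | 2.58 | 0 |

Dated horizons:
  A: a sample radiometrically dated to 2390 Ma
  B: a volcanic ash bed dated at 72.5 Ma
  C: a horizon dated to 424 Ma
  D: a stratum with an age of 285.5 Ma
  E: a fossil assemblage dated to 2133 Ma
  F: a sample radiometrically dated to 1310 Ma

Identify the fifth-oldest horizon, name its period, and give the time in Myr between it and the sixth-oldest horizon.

Sorted oldest-first by Ma: A (2390), E (2133), F (1310), C (424), D (285.5), B (72.5).
The fifth oldest is D at 285.5 Ma, which lies in 298.9–251.902 Ma: the Permian.
The sixth oldest is B at 72.5 Ma; separation = |285.5 − 72.5| = 213 Myr.

D, in the Permian; 213 million years to B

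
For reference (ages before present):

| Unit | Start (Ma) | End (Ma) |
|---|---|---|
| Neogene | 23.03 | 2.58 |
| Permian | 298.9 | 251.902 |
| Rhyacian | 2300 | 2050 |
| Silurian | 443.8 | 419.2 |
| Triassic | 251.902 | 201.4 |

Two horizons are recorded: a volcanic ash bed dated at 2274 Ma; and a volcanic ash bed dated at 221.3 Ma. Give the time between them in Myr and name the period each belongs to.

Elapsed time: 2274 − 221.3 = 2052.7 Myr.
2274 Ma lies within 2300–2050 Ma: Rhyacian.
221.3 Ma lies within 251.902–201.4 Ma: Triassic.

2052.7 million years apart; the first in the Rhyacian, the second in the Triassic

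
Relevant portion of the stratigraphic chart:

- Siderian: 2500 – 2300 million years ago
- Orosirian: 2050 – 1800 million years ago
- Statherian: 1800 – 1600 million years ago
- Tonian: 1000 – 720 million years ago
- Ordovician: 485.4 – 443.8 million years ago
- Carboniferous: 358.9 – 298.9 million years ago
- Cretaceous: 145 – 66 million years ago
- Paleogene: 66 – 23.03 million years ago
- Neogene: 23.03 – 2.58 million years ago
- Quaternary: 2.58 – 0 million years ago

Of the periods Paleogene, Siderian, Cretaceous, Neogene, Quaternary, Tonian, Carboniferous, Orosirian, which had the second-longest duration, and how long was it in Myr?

Start − end for each: Paleogene 66 − 23.03 = 42.97; Siderian 2500 − 2300 = 200; Cretaceous 145 − 66 = 79; Neogene 23.03 − 2.58 = 20.45; Quaternary 2.58 − 0 = 2.58; Tonian 1000 − 720 = 280; Carboniferous 358.9 − 298.9 = 60; Orosirian 2050 − 1800 = 250.
Ranking these from longest: Tonian > Orosirian > Siderian > Cretaceous > Carboniferous > Paleogene > Neogene > Quaternary.
Position 2 in that ranking is Orosirian, which lasted 250 Myr.

Orosirian, 250 million years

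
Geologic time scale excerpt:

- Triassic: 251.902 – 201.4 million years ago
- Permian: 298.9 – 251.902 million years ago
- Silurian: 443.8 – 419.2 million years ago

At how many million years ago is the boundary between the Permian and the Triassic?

251.902 million years ago

The Permian ends and the Triassic begins at 251.902 million years ago.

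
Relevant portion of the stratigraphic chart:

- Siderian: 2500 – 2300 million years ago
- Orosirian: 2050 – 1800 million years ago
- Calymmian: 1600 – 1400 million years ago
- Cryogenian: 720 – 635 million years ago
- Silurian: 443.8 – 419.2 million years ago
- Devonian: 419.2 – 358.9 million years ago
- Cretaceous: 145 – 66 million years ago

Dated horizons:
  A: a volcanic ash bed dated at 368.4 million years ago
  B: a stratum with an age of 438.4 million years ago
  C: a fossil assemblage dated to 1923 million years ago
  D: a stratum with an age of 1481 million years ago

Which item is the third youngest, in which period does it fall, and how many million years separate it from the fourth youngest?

Smaller Ma means younger, so youngest first: A 368.4 < B 438.4 < D 1481 < C 1923.
Counting 3 along gives D (1481 Ma); the excerpt puts that inside the Calymmian, 1600–1400 Ma.
Next in line is C (1923 Ma), and 1923 − 1481 = 442 Myr.

D, in the Calymmian; 442 million years to C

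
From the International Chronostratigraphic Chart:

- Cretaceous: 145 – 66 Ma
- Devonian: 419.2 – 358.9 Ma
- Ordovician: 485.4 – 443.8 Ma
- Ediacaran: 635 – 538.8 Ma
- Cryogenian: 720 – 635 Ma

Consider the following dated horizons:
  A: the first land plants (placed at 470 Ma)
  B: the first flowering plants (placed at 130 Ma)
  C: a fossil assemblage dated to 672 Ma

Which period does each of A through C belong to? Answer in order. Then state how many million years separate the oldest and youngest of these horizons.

A — Ordovician; B — Cretaceous; C — Cryogenian; span 542 million years

A: 470 Ma lies in 485.4–443.8 Ma, so Ordovician.
B: 130 Ma lies in 145–66 Ma, so Cretaceous.
C: 672 Ma lies in 720–635 Ma, so Cryogenian.
Oldest = 672 Ma, youngest = 130 Ma → span 542 Myr.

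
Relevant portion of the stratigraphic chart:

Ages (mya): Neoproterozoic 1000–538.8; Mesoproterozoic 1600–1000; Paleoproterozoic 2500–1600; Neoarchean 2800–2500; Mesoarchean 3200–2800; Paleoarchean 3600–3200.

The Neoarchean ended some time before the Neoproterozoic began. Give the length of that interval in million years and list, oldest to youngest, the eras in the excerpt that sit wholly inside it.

1500 million years; Paleoproterozoic, Mesoproterozoic

The Neoarchean closes at 2500 Ma and the Neoproterozoic opens at 1000 Ma, so the interval is 2500 − 1000 = 1500 Myr.
An era fits inside if it starts at or after 2500 Ma and ends at or before 1000 Ma; oldest first that gives Paleoproterozoic, Mesoproterozoic.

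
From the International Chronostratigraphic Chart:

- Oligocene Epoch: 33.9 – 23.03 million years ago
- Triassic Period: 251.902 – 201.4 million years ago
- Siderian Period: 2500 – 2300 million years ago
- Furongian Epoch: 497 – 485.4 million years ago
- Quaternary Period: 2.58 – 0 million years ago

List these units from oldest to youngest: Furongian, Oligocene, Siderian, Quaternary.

The oldest of these is Siderian (starts 2500 Ma) and the youngest is Quaternary (ends 0 Ma).
In between, by decreasing start age: Furongian (497), Oligocene (33.9).

Siderian → Furongian → Oligocene → Quaternary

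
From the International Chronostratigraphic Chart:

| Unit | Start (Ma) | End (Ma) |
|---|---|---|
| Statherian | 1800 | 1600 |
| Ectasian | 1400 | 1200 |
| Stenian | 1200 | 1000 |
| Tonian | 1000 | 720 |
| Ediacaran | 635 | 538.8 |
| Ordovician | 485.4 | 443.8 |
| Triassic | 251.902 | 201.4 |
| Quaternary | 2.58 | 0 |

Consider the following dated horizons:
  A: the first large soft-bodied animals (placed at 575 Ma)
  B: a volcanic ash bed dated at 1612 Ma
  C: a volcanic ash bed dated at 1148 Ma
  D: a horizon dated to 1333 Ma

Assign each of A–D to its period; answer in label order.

A: 575 Ma lies in 635–538.8 Ma, so Ediacaran.
B: 1612 Ma lies in 1800–1600 Ma, so Statherian.
C: 1148 Ma lies in 1200–1000 Ma, so Stenian.
D: 1333 Ma lies in 1400–1200 Ma, so Ectasian.

A — Ediacaran; B — Statherian; C — Stenian; D — Ectasian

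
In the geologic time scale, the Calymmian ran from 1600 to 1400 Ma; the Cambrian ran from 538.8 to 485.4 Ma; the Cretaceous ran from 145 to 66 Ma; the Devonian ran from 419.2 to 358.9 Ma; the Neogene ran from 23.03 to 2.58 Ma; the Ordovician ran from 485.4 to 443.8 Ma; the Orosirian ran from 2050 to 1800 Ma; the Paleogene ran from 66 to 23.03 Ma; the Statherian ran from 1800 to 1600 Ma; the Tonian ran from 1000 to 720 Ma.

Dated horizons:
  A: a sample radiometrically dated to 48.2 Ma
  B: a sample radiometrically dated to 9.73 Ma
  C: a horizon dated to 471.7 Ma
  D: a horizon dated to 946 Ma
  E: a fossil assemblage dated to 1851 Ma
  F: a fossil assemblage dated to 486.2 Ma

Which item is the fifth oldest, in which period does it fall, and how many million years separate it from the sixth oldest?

Larger Ma means older, so oldest first: E 1851 > D 946 > F 486.2 > C 471.7 > A 48.2 > B 9.73.
Counting 5 along gives A (48.2 Ma); the excerpt puts that inside the Paleogene, 66–23.03 Ma.
Next in line is B (9.73 Ma), and 48.2 − 9.73 = 38.47 Myr.

A, in the Paleogene; 38.47 million years to B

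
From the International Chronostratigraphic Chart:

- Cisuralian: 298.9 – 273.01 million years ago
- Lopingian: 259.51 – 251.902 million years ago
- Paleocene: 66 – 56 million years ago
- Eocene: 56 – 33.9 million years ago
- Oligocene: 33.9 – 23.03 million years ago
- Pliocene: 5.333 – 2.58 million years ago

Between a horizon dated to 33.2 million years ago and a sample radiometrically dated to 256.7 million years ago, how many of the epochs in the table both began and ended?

2

The older date is 256.7 Ma and the younger is 33.2 Ma.
Epochs with start < 256.7 and end > 33.2 Ma: Paleocene (66–56), Eocene (56–33.9).
That is 2 complete epochs.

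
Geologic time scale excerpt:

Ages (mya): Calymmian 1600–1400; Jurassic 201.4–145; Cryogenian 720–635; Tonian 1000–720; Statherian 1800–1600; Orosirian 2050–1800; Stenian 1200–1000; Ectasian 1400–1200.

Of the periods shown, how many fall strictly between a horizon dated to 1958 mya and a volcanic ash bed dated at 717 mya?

5

The older date is 1958 Ma and the younger is 717 Ma.
Periods with start < 1958 and end > 717 Ma: Statherian (1800–1600), Calymmian (1600–1400), Ectasian (1400–1200), Stenian (1200–1000), Tonian (1000–720).
That is 5 complete periods.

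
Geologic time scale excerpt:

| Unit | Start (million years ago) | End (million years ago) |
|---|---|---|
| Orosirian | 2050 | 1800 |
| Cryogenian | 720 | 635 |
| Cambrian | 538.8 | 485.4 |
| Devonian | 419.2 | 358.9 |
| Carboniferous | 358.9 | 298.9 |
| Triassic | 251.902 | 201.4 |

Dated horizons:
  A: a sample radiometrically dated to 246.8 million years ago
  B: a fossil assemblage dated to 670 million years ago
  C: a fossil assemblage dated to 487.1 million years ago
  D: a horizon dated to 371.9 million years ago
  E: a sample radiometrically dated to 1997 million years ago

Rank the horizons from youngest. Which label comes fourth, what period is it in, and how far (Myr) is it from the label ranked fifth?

B, in the Cryogenian; 1327 million years to E

Sorted youngest-first by Ma: A (246.8), D (371.9), C (487.1), B (670), E (1997).
The fourth youngest is B at 670 Ma, which lies in 720–635 Ma: the Cryogenian.
The fifth youngest is E at 1997 Ma; separation = |670 − 1997| = 1327 Myr.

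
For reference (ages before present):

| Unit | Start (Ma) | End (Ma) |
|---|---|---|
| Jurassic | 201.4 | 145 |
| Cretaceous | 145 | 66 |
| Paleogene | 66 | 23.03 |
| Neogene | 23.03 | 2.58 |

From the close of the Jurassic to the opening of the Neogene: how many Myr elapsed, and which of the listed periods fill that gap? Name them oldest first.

The Jurassic closes at 145 Ma and the Neogene opens at 23.03 Ma, so the interval is 145 − 23.03 = 121.97 Myr.
A period fits inside if it starts at or after 145 Ma and ends at or before 23.03 Ma; oldest first that gives Cretaceous, Paleogene.

121.97 million years; Cretaceous, Paleogene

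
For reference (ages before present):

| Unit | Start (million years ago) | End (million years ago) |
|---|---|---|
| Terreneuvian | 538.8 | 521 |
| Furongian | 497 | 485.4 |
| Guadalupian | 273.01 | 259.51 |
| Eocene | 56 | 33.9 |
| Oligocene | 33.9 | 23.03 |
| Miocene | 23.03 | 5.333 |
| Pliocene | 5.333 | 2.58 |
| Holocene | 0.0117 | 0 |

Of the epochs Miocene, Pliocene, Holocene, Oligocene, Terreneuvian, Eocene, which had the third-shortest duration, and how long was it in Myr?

Oligocene, 10.87 million years

Start − end for each: Miocene 23.03 − 5.333 = 17.697; Pliocene 5.333 − 2.58 = 2.753; Holocene 0.0117 − 0 = 0.0117; Oligocene 33.9 − 23.03 = 10.87; Terreneuvian 538.8 − 521 = 17.8; Eocene 56 − 33.9 = 22.1.
Ranking these from shortest: Holocene < Pliocene < Oligocene < Miocene < Terreneuvian < Eocene.
Position 3 in that ranking is Oligocene, which lasted 10.87 Myr.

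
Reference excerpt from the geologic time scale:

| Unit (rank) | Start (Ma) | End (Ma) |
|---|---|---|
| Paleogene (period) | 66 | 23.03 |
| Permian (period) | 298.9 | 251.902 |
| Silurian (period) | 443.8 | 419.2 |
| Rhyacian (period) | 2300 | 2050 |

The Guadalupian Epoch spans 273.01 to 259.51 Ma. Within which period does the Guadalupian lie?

Permian

The Guadalupian (273.01–259.51 Ma) lies entirely within 298.9–251.902 Ma, the Permian Period.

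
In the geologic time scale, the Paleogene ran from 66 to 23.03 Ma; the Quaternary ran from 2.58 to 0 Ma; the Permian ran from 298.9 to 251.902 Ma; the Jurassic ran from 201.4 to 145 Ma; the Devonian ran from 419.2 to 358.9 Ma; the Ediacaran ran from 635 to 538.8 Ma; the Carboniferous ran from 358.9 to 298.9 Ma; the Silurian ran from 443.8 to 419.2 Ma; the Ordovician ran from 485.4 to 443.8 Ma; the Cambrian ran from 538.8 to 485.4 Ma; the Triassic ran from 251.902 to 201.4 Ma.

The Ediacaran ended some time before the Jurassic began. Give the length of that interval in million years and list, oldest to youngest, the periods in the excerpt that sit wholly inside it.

337.4 million years; Cambrian, Ordovician, Silurian, Devonian, Carboniferous, Permian, Triassic

The Ediacaran closes at 538.8 Ma and the Jurassic opens at 201.4 Ma, so the interval is 538.8 − 201.4 = 337.4 Myr.
A period fits inside if it starts at or after 538.8 Ma and ends at or before 201.4 Ma; oldest first that gives Cambrian, Ordovician, Silurian, Devonian, Carboniferous, Permian, Triassic.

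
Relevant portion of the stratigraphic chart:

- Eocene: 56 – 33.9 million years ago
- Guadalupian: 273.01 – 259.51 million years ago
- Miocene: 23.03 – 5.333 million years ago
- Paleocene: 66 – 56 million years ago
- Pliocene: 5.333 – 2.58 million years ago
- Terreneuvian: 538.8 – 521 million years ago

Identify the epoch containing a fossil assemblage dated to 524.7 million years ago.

Terreneuvian

524.7 Ma lies between 538.8 and 521 Ma, so it falls in the Terreneuvian.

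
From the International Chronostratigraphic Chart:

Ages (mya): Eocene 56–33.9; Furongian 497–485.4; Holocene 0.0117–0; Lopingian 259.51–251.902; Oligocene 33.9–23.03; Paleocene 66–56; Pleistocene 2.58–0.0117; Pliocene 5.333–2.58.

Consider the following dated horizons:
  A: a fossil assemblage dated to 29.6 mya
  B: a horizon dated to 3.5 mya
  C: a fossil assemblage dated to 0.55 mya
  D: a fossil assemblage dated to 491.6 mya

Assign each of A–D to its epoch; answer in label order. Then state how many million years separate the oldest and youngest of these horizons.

Match each age against the start–end ranges in the excerpt: A = 29.6 Ma → Oligocene (33.9–23.03); B = 3.5 Ma → Pliocene (5.333–2.58); C = 0.55 Ma → Pleistocene (2.58–0.0117); D = 491.6 Ma → Furongian (497–485.4).
The largest age is 491.6 Ma and the smallest is 0.55 Ma; their difference is 491.05 Myr.

A — Oligocene; B — Pliocene; C — Pleistocene; D — Furongian; span 491.05 million years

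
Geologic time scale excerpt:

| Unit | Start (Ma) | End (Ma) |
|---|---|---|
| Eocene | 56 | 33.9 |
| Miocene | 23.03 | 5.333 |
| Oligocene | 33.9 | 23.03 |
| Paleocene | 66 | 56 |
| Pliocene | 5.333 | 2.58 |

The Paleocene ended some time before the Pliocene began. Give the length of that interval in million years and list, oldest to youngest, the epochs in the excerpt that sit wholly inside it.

50.667 million years; Eocene, Oligocene, Miocene

End of Paleocene = 56 Ma; start of Pliocene = 5.333 Ma.
Gap = 56 − 5.333 = 50.667 Myr.
Epochs wholly inside 56–5.333 Ma: Eocene (56–33.9), Oligocene (33.9–23.03), Miocene (23.03–5.333).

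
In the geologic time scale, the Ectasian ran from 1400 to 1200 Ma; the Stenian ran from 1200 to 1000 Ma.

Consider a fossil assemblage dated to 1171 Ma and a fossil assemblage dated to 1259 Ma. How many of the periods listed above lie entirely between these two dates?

0

The older date is 1259 Ma and the younger is 1171 Ma.
No period both begins after 1259 Ma and ends before 1171 Ma, so the count is 0.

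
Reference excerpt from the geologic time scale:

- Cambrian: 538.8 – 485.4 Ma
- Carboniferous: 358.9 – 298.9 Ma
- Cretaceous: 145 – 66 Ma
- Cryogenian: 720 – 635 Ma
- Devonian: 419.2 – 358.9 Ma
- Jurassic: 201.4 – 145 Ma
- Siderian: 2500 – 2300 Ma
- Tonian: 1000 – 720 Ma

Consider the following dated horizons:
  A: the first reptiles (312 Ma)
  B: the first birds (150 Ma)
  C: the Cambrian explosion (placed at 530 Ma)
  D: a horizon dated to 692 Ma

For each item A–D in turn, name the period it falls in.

A — Carboniferous; B — Jurassic; C — Cambrian; D — Cryogenian

A: 312 Ma lies in 358.9–298.9 Ma, so Carboniferous.
B: 150 Ma lies in 201.4–145 Ma, so Jurassic.
C: 530 Ma lies in 538.8–485.4 Ma, so Cambrian.
D: 692 Ma lies in 720–635 Ma, so Cryogenian.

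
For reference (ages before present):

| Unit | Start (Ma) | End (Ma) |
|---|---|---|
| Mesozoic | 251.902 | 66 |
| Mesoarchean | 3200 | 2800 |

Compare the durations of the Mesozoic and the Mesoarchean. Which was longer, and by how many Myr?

Mesozoic: 251.902 − 66 = 185.902 Myr.
Mesoarchean: 3200 − 2800 = 400 Myr.
Difference: 400 − 185.902 = 214.098 Myr, so the Mesoarchean was longer.

Mesoarchean, by 214.098 million years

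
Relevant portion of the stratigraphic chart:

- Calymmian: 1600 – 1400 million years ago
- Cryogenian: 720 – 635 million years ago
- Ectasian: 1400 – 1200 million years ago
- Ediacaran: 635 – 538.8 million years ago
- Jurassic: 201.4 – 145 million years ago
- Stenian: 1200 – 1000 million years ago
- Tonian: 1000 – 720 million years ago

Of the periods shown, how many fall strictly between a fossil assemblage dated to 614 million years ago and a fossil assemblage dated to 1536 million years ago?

1536 Ma sits inside the Calymmian (1600–1400) and 614 Ma inside the Ediacaran (635–538.8); neither of those is wholly between the two dates.
The listed periods lying completely between them are Ectasian, Stenian, Tonian, Cryogenian — 4 in all.

4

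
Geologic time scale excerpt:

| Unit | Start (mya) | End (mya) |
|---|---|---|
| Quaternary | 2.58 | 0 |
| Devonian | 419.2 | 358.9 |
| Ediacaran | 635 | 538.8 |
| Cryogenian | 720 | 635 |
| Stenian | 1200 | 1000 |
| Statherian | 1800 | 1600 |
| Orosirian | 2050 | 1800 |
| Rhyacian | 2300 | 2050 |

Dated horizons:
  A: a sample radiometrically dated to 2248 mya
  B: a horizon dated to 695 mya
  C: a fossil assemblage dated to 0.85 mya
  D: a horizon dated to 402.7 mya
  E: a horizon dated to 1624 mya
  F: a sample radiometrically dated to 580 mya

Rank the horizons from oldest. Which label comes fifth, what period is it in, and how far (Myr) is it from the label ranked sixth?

Sorted oldest-first by Ma: A (2248), E (1624), B (695), F (580), D (402.7), C (0.85).
The fifth oldest is D at 402.7 Ma, which lies in 419.2–358.9 Ma: the Devonian.
The sixth oldest is C at 0.85 Ma; separation = |402.7 − 0.85| = 401.85 Myr.

D, in the Devonian; 401.85 million years to C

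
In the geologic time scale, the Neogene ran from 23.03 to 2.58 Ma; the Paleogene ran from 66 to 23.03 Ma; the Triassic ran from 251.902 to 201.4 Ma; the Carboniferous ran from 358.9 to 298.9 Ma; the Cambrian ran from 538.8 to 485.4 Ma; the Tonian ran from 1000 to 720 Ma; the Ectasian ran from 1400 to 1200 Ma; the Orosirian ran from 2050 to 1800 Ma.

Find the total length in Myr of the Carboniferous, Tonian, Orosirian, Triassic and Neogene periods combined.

660.952 million years

Each duration: Carboniferous = 60; Tonian = 280; Orosirian = 250; Triassic = 50.502; Neogene = 20.45.
Sum: 60 + 280 + 250 + 50.502 + 20.45 = 660.952 Myr.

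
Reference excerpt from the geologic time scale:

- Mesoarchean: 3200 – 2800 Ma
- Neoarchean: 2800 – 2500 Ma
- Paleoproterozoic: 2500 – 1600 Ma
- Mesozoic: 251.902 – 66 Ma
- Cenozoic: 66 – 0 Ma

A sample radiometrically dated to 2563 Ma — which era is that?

Neoarchean

2563 Ma lies between 2800 and 2500 Ma, so it falls in the Neoarchean.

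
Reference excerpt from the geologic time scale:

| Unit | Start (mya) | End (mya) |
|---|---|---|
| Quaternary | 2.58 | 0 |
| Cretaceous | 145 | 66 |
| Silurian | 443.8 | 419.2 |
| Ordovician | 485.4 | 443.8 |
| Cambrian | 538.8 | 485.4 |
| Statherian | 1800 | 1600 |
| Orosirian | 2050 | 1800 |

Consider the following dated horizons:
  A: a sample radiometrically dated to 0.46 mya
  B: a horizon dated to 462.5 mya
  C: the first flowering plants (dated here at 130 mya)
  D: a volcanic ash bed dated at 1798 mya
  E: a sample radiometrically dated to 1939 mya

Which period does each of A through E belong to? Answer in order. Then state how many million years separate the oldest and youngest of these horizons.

A — Quaternary; B — Ordovician; C — Cretaceous; D — Statherian; E — Orosirian; span 1938.54 million years

Match each age against the start–end ranges in the excerpt: A = 0.46 Ma → Quaternary (2.58–0); B = 462.5 Ma → Ordovician (485.4–443.8); C = 130 Ma → Cretaceous (145–66); D = 1798 Ma → Statherian (1800–1600); E = 1939 Ma → Orosirian (2050–1800).
The largest age is 1939 Ma and the smallest is 0.46 Ma; their difference is 1938.54 Myr.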